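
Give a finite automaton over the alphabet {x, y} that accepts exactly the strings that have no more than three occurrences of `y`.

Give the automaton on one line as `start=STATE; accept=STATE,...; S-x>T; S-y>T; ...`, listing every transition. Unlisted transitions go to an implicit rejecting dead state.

start=s0; accept=s0,s1,s2,s3; s0-x>s0; s0-y>s1; s1-x>s1; s1-y>s2; s2-x>s2; s2-y>s3; s3-x>s3; s3-y>s4; s4-x>s4; s4-y>s4

Only the number of `y`s matters, and only up to 4. Make a chain s0 → s1 → s2 → s3 → s4 advanced by each `y` (with s4 absorbing); every other symbol self-loops. The accepting set is {s0, s1, s2, s3}.
A 5-state machine:
        x   y  
>* s0   s0  s1 
 * s1   s1  s2 
 * s2   s2  s3 
 * s3   s3  s4 
   s4   s4  s4 
(> = start, * = accepting)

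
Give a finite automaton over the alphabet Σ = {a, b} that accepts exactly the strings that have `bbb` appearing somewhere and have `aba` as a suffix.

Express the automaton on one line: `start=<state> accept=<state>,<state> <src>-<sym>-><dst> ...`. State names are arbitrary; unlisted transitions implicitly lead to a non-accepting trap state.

Build one automaton per condition and run them in lockstep. The first has 4 states tracking whether and how much of `bbb` has been seen; the second has 4 states tracking how much of the suffix `aba` has currently been matched. A product state is a pair (one from each), accepting exactly when both do. Minimizing collapses redundant product states.
7 states suffice.
        a   b  
>  q0   q0  q1 
   q1   q0  q2 
   q2   q0  q3 
   q3   q4  q3 
   q4   q4  q5 
   q5   q6  q3 
 * q6   q4  q5 
(> = start, * = accepting)

start=q0 accept=q6 q0-a->q0 q0-b->q1 q1-a->q0 q1-b->q2 q2-a->q0 q2-b->q3 q3-a->q4 q3-b->q3 q4-a->q4 q4-b->q5 q5-a->q6 q5-b->q3 q6-a->q4 q6-b->q5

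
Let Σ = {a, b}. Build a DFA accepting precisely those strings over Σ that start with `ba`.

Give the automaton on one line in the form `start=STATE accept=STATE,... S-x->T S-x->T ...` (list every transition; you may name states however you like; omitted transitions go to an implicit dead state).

start=q0 accept=q2 q0-a->q3 q0-b->q1 q1-a->q2 q1-b->q3 q2-a->q2 q2-b->q2 q3-a->q3 q3-b->q3

Walk along `ba` while the input agrees: from q0 take `b` to q1, and so on. Any deviation drops to the rejecting sink q3. Once q2 is reached the prefix is confirmed and every continuation is accepted.
4 states suffice.
        a   b  
>  q0   q3  q1 
   q1   q2  q3 
 * q2   q2  q2 
   q3   q3  q3 
(> = start, * = accepting)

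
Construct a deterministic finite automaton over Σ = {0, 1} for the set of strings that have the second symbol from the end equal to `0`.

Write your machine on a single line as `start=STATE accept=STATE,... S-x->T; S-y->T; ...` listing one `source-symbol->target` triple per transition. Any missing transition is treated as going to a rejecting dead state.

start=A; accept=D,E; A-0->B; A-1->C; B-0->D; B-1->E; C-0->F; C-1->G; D-0->D; D-1->E; E-0->F; E-1->G; F-0->D; F-1->E; G-0->F; G-1->G

Because acceptance depends on a position counted from the end, the machine has to buffer the most recent 2 symbols. Make each state the string of the last up-to-2 symbols read; on input `x` shift the window left and append `x`. Accept when the buffered window has length 2 and begins with `0`.
A 7-state machine:
       0  1 
>  A   B  C 
   B   D  E 
   C   F  G 
 * D   D  E 
 * E   F  G 
   F   D  E 
   G   F  G 
(> = start, * = accepting)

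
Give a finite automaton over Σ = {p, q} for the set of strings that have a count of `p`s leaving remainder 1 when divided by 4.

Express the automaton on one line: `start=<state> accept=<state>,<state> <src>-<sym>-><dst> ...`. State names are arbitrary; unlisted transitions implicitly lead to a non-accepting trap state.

The only thing that matters is how many `p`s have appeared, reduced mod 4. Use one state per residue: s0 for 0, …, s3 for 3. Reading `p` moves to the next residue; anything else stays put. s1 is accepting.
A 4-state machine:
        p   q  
>  s0   s1  s0 
 * s1   s2  s1 
   s2   s3  s2 
   s3   s0  s3 
(> = start, * = accepting)

start=s0 accept=s1 s0-p->s1 s0-q->s0 s1-p->s2 s1-q->s1 s2-p->s3 s2-q->s2 s3-p->s0 s3-q->s3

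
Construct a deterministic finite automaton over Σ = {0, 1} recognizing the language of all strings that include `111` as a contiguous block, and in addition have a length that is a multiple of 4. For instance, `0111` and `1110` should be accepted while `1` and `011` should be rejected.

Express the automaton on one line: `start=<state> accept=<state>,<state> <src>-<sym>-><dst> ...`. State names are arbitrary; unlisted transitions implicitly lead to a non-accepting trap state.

start=S0 accept=S12 S0-0->S1 S0-1->S2 S1-0->S3 S1-1->S4 S2-0->S3 S2-1->S5 S3-0->S6 S3-1->S7 S4-0->S6 S4-1->S8 S5-0->S6 S5-1->S9 S6-0->S0 S6-1->S10 S7-0->S0 S7-1->S11 S8-0->S0 S8-1->S12 S9-0->S12 S9-1->S12 S10-0->S1 S10-1->S13 S11-0->S1 S11-1->S14 S12-0->S14 S12-1->S14 S13-0->S3 S13-1->S15 S14-0->S15 S14-1->S15 S15-0->S9 S15-1->S9

Handle the two conditions separately and then intersect. The first has 4 states tracking whether and how much of `111` has been seen; the second has 4 states tracking the input length modulo 4. A product state is a pair (one from each), accepting exactly when both do.
          0    1  
>  S0     S1   S2 
   S1     S3   S4 
   S2     S3   S5 
   S3     S6   S7 
   S4     S6   S8 
   S5     S6   S9 
   S6     S0  S10 
   S7     S0  S11 
   S8     S0  S12 
   S9    S12  S12 
   S10    S1  S13 
   S11    S1  S14 
 * S12   S14  S14 
   S13    S3  S15 
   S14   S15  S15 
   S15    S9   S9 
(> = start, * = accepting)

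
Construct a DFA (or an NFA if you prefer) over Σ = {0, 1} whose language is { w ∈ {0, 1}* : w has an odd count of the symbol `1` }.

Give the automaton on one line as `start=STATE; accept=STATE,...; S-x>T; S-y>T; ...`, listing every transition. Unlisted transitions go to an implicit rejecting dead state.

Keep the running count of `1`s modulo 2: each `1` advances along the cycle q0 → q1 → q0 while other symbols loop. Accept at q1.
        0   1  
>  q0   q0  q1 
 * q1   q1  q0 
(> = start, * = accepting)

start=q0; accept=q1; q0-0>q0; q0-1>q1; q1-0>q1; q1-1>q0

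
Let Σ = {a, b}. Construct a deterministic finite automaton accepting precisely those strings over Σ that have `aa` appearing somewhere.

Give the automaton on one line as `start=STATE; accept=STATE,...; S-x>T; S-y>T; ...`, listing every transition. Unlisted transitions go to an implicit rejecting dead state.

States s0..s1 record the length of the longest prefix of `aa` that matches the current input suffix. Reaching s2 means `aa` has been seen, and we stay there forever. Accept from s2.
3 states suffice.
        a   b  
>  s0   s1  s0 
   s1   s2  s0 
 * s2   s2  s2 
(> = start, * = accepting)

start=s0; accept=s2; s0-a>s1; s0-b>s0; s1-a>s2; s1-b>s0; s2-a>s2; s2-b>s2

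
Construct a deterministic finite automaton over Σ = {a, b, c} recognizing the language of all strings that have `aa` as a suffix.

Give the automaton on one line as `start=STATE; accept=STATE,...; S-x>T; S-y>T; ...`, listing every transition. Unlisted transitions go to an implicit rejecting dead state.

start=S0; accept=S2; S0-a>S1; S0-b>S0; S0-c>S0; S1-a>S2; S1-b>S0; S1-c>S0; S2-a>S2; S2-b>S0; S2-c>S0

Let each state record the length of the longest suffix of the input read so far that is also a prefix of `aa`. S1 means the last symbol is `a`; S2 means the last 2 symbols are `aa`. Accept only at S2, where the string currently ends in `aa`.
        a   b   c  
>  S0   S1  S0  S0 
   S1   S2  S0  S0 
 * S2   S2  S0  S0 
(> = start, * = accepting)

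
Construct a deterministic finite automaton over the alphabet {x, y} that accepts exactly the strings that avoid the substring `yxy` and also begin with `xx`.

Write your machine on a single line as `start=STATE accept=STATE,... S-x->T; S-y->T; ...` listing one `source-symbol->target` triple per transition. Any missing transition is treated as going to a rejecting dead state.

start=q0; accept=q3,q4,q5; q0-x->q1; q0-y->q2; q1-x->q3; q1-y->q2; q2-x->q2; q2-y->q2; q3-x->q3; q3-y->q4; q4-x->q5; q4-y->q4; q5-x->q3; q5-y->q2

Build one automaton per condition and run them in lockstep. The first has 4 states tracking partial matches of the forbidden pattern `yxy`; the second has 4 states tracking whether the input so far still matches the prefix `xx`. A product state is a pair (one from each), accepting exactly when both do. After merging equivalent states the machine shrinks.
        x   y  
>  q0   q1  q2 
   q1   q3  q2 
   q2   q2  q2 
 * q3   q3  q4 
 * q4   q5  q4 
 * q5   q3  q2 
(> = start, * = accepting)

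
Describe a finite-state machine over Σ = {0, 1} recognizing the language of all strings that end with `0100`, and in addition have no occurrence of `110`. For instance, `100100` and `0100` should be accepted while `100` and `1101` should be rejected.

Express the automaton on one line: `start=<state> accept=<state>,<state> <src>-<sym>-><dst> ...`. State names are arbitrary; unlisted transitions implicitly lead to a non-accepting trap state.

start=q0 accept=q6 q0-0->q1 q0-1->q2 q1-0->q1 q1-1->q3 q2-0->q1 q2-1->q4 q3-0->q5 q3-1->q4 q4-0->q4 q4-1->q4 q5-0->q6 q5-1->q3 q6-0->q1 q6-1->q3

Build one automaton per condition and run them in lockstep. One (5 states) tracks how much of the suffix `0100` has currently been matched; the other (4 states) tracks partial matches of the forbidden pattern `110`. Each combined state is a pair, one component from each; accept when both components accept. After merging equivalent states the machine shrinks.
        0   1  
>  q0   q1  q2 
   q1   q1  q3 
   q2   q1  q4 
   q3   q5  q4 
   q4   q4  q4 
   q5   q6  q3 
 * q6   q1  q3 
(> = start, * = accepting)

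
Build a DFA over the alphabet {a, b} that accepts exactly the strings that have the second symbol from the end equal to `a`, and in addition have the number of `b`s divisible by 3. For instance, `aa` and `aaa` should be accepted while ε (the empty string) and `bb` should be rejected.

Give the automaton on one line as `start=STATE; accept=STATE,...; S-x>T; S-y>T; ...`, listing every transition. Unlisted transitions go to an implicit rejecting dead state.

start=s0; accept=s3,s6; s0-a>s1; s0-b>s2; s1-a>s3; s1-b>s2; s2-a>s2; s2-b>s4; s3-a>s3; s3-b>s2; s4-a>s5; s4-b>s0; s5-a>s5; s5-b>s6; s6-a>s1; s6-b>s2

Build one automaton per condition and run them in lockstep. The first has 7 states tracking the last 2 symbols read; the second has 3 states tracking the count of `b`s modulo 3. A product state is a pair (one from each), accepting exactly when both do. Minimizing collapses redundant product states.
With 7 states:
        a   b  
>  s0   s1  s2 
   s1   s3  s2 
   s2   s2  s4 
 * s3   s3  s2 
   s4   s5  s0 
   s5   s5  s6 
 * s6   s1  s2 
(> = start, * = accepting)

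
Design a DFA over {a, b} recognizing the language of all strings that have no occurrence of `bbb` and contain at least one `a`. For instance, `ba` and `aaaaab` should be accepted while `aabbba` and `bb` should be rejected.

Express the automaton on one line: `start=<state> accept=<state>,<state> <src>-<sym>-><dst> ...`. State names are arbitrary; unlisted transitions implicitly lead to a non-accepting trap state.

start=q0 accept=q1,q3,q4,q6,q7,q9 q0-a->q1 q0-b->q2 q1-a->q3 q1-b->q4 q2-a->q1 q2-b->q5 q3-a->q3 q3-b->q6 q4-a->q3 q4-b->q7 q5-a->q1 q5-b->q8 q6-a->q3 q6-b->q9 q7-a->q3 q7-b->q10 q8-a->q10 q8-b->q8 q9-a->q3 q9-b->q11 q10-a->q11 q10-b->q10 q11-a->q11 q11-b->q11

Run two small machines in parallel and take their product. One (4 states) tracks partial matches of the forbidden pattern `bbb`; the other (3 states) tracks the count of `a`s, saturating at 2. Each combined state is a pair, one component from each; accept when both components accept.
A 12-state machine:
          a    b  
>  q0     q1   q2 
 * q1     q3   q4 
   q2     q1   q5 
 * q3     q3   q6 
 * q4     q3   q7 
   q5     q1   q8 
 * q6     q3   q9 
 * q7     q3  q10 
   q8    q10   q8 
 * q9     q3  q11 
   q10   q11  q10 
   q11   q11  q11 
(> = start, * = accepting)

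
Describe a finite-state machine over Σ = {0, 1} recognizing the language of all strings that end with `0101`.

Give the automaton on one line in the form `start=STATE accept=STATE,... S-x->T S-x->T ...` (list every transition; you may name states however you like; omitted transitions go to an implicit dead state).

Let each state record the length of the longest suffix of the input read so far that is also a prefix of `0101`. q1 means the last symbol is `0`; q2 means the last 2 symbols are `01`; q3 means the last 3 symbols are `010`; q4 means the last 4 symbols are `0101`. Accept only at q4, where the string currently ends in `0101`.
With 5 states:
        0   1  
>  q0   q1  q0 
   q1   q1  q2 
   q2   q3  q0 
   q3   q1  q4 
 * q4   q3  q0 
(> = start, * = accepting)

start=q0 accept=q4 q0-0->q1 q0-1->q0 q1-0->q1 q1-1->q2 q2-0->q3 q2-1->q0 q3-0->q1 q3-1->q4 q4-0->q3 q4-1->q0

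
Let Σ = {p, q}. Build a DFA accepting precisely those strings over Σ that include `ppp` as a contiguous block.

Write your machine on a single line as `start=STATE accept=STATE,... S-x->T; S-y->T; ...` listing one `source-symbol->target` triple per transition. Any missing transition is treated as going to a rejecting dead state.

start=A; accept=D; A-p->B; A-q->A; B-p->C; B-q->A; C-p->D; C-q->A; D-p->D; D-q->D

Track how much of `ppp` has been matched so far: state A is no progress, D is the absorbing accept state reached once `ppp` has occurred. Intermediate states record partial matches; on a mismatch, fall back to the longest reusable overlap.
4 states suffice.
       p  q 
>  A   B  A 
   B   C  A 
   C   D  A 
 * D   D  D 
(> = start, * = accepting)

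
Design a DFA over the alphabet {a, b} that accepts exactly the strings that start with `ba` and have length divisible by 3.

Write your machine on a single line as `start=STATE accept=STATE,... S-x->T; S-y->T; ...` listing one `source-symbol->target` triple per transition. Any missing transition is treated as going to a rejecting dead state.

Run two small machines in parallel and take their product. One (4 states) tracks whether the input so far still matches the prefix `ba`; the other (3 states) tracks the input length modulo 3. Each combined state is a pair, one component from each; accept when both components accept.
With 8 states:
        a   b  
>  S0   S1  S2 
   S1   S3  S3 
   S2   S4  S3 
   S3   S5  S5 
   S4   S6  S6 
   S5   S1  S1 
 * S6   S7  S7 
   S7   S4  S4 
(> = start, * = accepting)

start=S0; accept=S6; S0-a->S1; S0-b->S2; S1-a->S3; S1-b->S3; S2-a->S4; S2-b->S3; S3-a->S5; S3-b->S5; S4-a->S6; S4-b->S6; S5-a->S1; S5-b->S1; S6-a->S7; S6-b->S7; S7-a->S4; S7-b->S4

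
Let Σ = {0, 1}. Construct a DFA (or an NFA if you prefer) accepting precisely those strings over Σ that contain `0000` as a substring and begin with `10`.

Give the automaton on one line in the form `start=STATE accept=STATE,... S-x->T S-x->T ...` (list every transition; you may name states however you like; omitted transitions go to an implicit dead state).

start=s0 accept=s7 s0-0->s1 s0-1->s2 s1-0->s1 s1-1->s1 s2-0->s3 s2-1->s1 s3-0->s4 s3-1->s5 s4-0->s6 s4-1->s5 s5-0->s3 s5-1->s5 s6-0->s7 s6-1->s5 s7-0->s7 s7-1->s7

Handle the two conditions separately and then intersect. The first has 5 states tracking whether and how much of `0000` has been seen; the second has 4 states tracking whether the input so far still matches the prefix `10`. A product state is a pair (one from each), accepting exactly when both do. Equivalent product states are then merged.
With 8 states:
        0   1  
>  s0   s1  s2 
   s1   s1  s1 
   s2   s3  s1 
   s3   s4  s5 
   s4   s6  s5 
   s5   s3  s5 
   s6   s7  s5 
 * s7   s7  s7 
(> = start, * = accepting)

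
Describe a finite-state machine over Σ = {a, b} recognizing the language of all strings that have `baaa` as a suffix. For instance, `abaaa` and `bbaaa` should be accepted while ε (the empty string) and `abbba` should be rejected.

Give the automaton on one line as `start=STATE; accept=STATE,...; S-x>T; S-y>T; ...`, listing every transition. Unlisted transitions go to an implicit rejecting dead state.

start=q0; accept=q4; q0-a>q0; q0-b>q1; q1-a>q2; q1-b>q1; q2-a>q3; q2-b>q1; q3-a>q4; q3-b>q1; q4-a>q0; q4-b>q1

Remember how much of `baaa` the current input suffix matches. State q0 means no match yet; q1 means the last symbol is `b`; q2 means the last 2 symbols are `ba`; q3 means the last 3 symbols are `baa`; q4 means the last 4 symbols are `baaa`. Only q4 accepts. On a mismatch, fall back to the longest proper suffix that is still a prefix of `baaa`.
A 5-state machine:
        a   b  
>  q0   q0  q1 
   q1   q2  q1 
   q2   q3  q1 
   q3   q4  q1 
 * q4   q0  q1 
(> = start, * = accepting)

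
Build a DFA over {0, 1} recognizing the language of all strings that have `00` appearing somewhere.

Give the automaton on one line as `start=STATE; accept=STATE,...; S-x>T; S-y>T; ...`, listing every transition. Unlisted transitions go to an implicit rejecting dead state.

Track how much of `00` has been matched so far: state q0 is no progress, q2 is the absorbing accept state reached once `00` has occurred. Intermediate states record partial matches; on a mismatch, fall back to the longest reusable overlap.
A 3-state machine:
        0   1  
>  q0   q1  q0 
   q1   q2  q0 
 * q2   q2  q2 
(> = start, * = accepting)

start=q0; accept=q2; q0-0>q1; q0-1>q0; q1-0>q2; q1-1>q0; q2-0>q2; q2-1>q2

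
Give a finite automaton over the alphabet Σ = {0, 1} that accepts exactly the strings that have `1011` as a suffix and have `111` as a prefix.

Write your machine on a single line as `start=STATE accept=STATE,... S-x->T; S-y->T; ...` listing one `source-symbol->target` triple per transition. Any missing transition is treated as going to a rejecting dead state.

Build one automaton per condition and run them in lockstep. One (5 states) tracks how much of the suffix `1011` has currently been matched; the other (5 states) tracks whether the input so far still matches the prefix `111`. Each combined state is a pair, one component from each; accept when both components accept.
A 13-state machine:
          0    1  
>  q0     q1   q2 
   q1     q1   q3 
   q2     q4   q5 
   q3     q4   q3 
   q4     q1   q6 
   q5     q4   q7 
   q6     q4   q8 
   q7     q9   q7 
   q8     q4   q3 
   q9    q10  q11 
   q10   q10   q7 
   q11    q9  q12 
 * q12    q9   q7 
(> = start, * = accepting)

start=q0; accept=q12; q0-0->q1; q0-1->q2; q1-0->q1; q1-1->q3; q2-0->q4; q2-1->q5; q3-0->q4; q3-1->q3; q4-0->q1; q4-1->q6; q5-0->q4; q5-1->q7; q6-0->q4; q6-1->q8; q7-0->q9; q7-1->q7; q8-0->q4; q8-1->q3; q9-0->q10; q9-1->q11; q10-0->q10; q10-1->q7; q11-0->q9; q11-1->q12; q12-0->q9; q12-1->q7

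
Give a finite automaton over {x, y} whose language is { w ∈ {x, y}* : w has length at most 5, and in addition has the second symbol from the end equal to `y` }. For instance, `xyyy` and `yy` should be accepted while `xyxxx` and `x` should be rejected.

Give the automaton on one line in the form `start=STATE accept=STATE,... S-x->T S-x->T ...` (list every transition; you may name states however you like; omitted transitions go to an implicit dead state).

Run two small machines in parallel and take their product. One (7 states) tracks the input length, saturating at 6; the other (7 states) tracks the last 2 symbols read. Each combined state is a pair, one component from each; accept when both components accept. Equivalent product states are then merged.
15 states suffice.
          x    y  
>  s0     s1   s2 
   s1     s3   s4 
   s2     s5   s6 
   s3     s7   s8 
   s4     s9  s10 
 * s5     s7   s8 
 * s6     s9  s10 
   s7    s11  s12 
   s8    s13  s14 
 * s9    s11  s12 
 * s10   s13  s14 
   s11   s11  s11 
   s12   s13  s13 
 * s13   s11  s11 
 * s14   s13  s13 
(> = start, * = accepting)

start=s0 accept=s5,s6,s9,s10,s13,s14 s0-x->s1 s0-y->s2 s1-x->s3 s1-y->s4 s2-x->s5 s2-y->s6 s3-x->s7 s3-y->s8 s4-x->s9 s4-y->s10 s5-x->s7 s5-y->s8 s6-x->s9 s6-y->s10 s7-x->s11 s7-y->s12 s8-x->s13 s8-y->s14 s9-x->s11 s9-y->s12 s10-x->s13 s10-y->s14 s11-x->s11 s11-y->s11 s12-x->s13 s12-y->s13 s13-x->s11 s13-y->s11 s14-x->s13 s14-y->s13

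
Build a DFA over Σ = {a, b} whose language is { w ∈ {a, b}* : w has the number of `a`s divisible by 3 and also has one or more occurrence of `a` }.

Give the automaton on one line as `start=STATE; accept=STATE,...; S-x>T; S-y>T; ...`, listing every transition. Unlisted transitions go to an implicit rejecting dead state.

start=q0; accept=q3; q0-a>q1; q0-b>q0; q1-a>q2; q1-b>q1; q2-a>q3; q2-b>q2; q3-a>q1; q3-b>q3

Build one automaton per condition and run them in lockstep. The first has 3 states tracking the count of `a`s modulo 3; the second has 3 states tracking the count of `a`s, saturating at 2. A product state is a pair (one from each), accepting exactly when both do. Minimizing collapses redundant product states.
A 4-state machine:
        a   b  
>  q0   q1  q0 
   q1   q2  q1 
   q2   q3  q2 
 * q3   q1  q3 
(> = start, * = accepting)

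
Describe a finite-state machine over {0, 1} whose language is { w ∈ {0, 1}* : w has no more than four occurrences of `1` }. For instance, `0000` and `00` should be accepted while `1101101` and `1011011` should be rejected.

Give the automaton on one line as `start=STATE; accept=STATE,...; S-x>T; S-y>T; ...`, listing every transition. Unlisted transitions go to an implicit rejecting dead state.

start=q0; accept=q0,q1,q2,q3,q4; q0-0>q0; q0-1>q1; q1-0>q1; q1-1>q2; q2-0>q2; q2-1>q3; q3-0>q3; q3-1>q4; q4-0>q4; q4-1>q5; q5-0>q5; q5-1>q5

Only the number of `1`s matters, and only up to 5. Make a chain q0 → q1 → q2 → q3 → q4 → q5 advanced by each `1` (with q5 absorbing); every other symbol self-loops. The accepting set is {q0, q1, q2, q3, q4}.
With 6 states:
        0   1  
>* q0   q0  q1 
 * q1   q1  q2 
 * q2   q2  q3 
 * q3   q3  q4 
 * q4   q4  q5 
   q5   q5  q5 
(> = start, * = accepting)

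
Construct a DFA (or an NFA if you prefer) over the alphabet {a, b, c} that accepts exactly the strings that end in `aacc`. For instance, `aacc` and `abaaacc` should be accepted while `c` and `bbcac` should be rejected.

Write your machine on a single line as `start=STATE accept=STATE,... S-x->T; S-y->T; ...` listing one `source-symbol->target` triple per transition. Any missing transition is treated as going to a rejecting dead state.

Let each state record the length of the longest suffix of the input read so far that is also a prefix of `aacc`. q1 means the last symbol is `a`; q2 means the last 2 symbols are `aa`; q3 means the last 3 symbols are `aac`; q4 means the last 4 symbols are `aacc`. Accept only at q4, where the string currently ends in `aacc`.
A 5-state machine:
        a   b   c  
>  q0   q1  q0  q0 
   q1   q2  q0  q0 
   q2   q2  q0  q3 
   q3   q1  q0  q4 
 * q4   q1  q0  q0 
(> = start, * = accepting)

start=q0; accept=q4; q0-a->q1; q0-b->q0; q0-c->q0; q1-a->q2; q1-b->q0; q1-c->q0; q2-a->q2; q2-b->q0; q2-c->q3; q3-a->q1; q3-b->q0; q3-c->q4; q4-a->q1; q4-b->q0; q4-c->q0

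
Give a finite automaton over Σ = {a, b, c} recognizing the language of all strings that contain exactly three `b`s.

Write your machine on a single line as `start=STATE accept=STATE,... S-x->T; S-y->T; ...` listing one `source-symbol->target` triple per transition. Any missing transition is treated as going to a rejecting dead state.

Count `b`s, saturating at 4: states q0 through q3 mean 0 through 3 `b`s seen; q4 means more than 3. Each `b` increments (capped at q4); other symbols loop. Accept from {q3}.
        a   b   c  
>  q0   q0  q1  q0 
   q1   q1  q2  q1 
   q2   q2  q3  q2 
 * q3   q3  q4  q3 
   q4   q4  q4  q4 
(> = start, * = accepting)

start=q0; accept=q3; q0-a->q0; q0-b->q1; q0-c->q0; q1-a->q1; q1-b->q2; q1-c->q1; q2-a->q2; q2-b->q3; q2-c->q2; q3-a->q3; q3-b->q4; q3-c->q3; q4-a->q4; q4-b->q4; q4-c->q4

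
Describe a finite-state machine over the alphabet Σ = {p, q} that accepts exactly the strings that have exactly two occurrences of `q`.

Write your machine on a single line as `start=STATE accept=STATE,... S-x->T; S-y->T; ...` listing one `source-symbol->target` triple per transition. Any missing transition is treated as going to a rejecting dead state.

start=s0; accept=s2; s0-p->s0; s0-q->s1; s1-p->s1; s1-q->s2; s2-p->s2; s2-q->s3; s3-p->s3; s3-q->s3

Only the number of `q`s matters, and only up to 3. Make a chain s0 → s1 → s2 → s3 advanced by each `q` (with s3 absorbing); every other symbol self-loops. The accepting set is {s2}.
        p   q  
>  s0   s0  s1 
   s1   s1  s2 
 * s2   s2  s3 
   s3   s3  s3 
(> = start, * = accepting)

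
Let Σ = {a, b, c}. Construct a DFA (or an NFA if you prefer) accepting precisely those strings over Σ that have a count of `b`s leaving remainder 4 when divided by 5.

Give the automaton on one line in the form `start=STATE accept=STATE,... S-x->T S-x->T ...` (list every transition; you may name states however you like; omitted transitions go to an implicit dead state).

The only thing that matters is how many `b`s have appeared, reduced mod 5. Use one state per residue: S0 for 0, …, S4 for 4. Reading `b` moves to the next residue; anything else stays put. S4 is accepting.
A 5-state machine:
        a   b   c  
>  S0   S0  S1  S0 
   S1   S1  S2  S1 
   S2   S2  S3  S2 
   S3   S3  S4  S3 
 * S4   S4  S0  S4 
(> = start, * = accepting)

start=S0 accept=S4 S0-a->S0 S0-b->S1 S0-c->S0 S1-a->S1 S1-b->S2 S1-c->S1 S2-a->S2 S2-b->S3 S2-c->S2 S3-a->S3 S3-b->S4 S3-c->S3 S4-a->S4 S4-b->S0 S4-c->S4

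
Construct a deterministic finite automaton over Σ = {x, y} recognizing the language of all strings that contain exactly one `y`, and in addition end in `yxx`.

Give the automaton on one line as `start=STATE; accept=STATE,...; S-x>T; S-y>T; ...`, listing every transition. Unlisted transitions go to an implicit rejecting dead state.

Build one automaton per condition and run them in lockstep. The first has 3 states tracking the count of `y`s, saturating at 2; the second has 4 states tracking how much of the suffix `yxx` has currently been matched. A product state is a pair (one from each), accepting exactly when both do.
       x  y 
>  A   A  B 
   B   C  D 
   C   E  D 
   D   F  D 
 * E   G  D 
   F   H  D 
   G   G  D 
   H   I  D 
   I   I  D 
(> = start, * = accepting)

start=A; accept=E; A-x>A; A-y>B; B-x>C; B-y>D; C-x>E; C-y>D; D-x>F; D-y>D; E-x>G; E-y>D; F-x>H; F-y>D; G-x>G; G-y>D; H-x>I; H-y>D; I-x>I; I-y>D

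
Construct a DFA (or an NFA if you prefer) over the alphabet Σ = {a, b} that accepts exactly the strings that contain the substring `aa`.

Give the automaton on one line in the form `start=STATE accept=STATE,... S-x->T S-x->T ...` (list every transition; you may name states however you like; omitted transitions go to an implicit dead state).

start=s0 accept=s2 s0-a->s1 s0-b->s0 s1-a->s2 s1-b->s0 s2-a->s2 s2-b->s2

Track how much of `aa` has been matched so far: state s0 is no progress, s2 is the absorbing accept state reached once `aa` has occurred. Intermediate states record partial matches; on a mismatch, fall back to the longest reusable overlap.
With 3 states:
        a   b  
>  s0   s1  s0 
   s1   s2  s0 
 * s2   s2  s2 
(> = start, * = accepting)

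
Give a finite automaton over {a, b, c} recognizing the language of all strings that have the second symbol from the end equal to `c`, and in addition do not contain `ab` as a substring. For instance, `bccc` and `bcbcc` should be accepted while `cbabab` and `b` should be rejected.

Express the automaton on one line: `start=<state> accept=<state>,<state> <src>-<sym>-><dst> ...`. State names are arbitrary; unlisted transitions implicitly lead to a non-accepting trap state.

start=s0 accept=s4,s5,s6 s0-a->s1 s0-b->s0 s0-c->s2 s1-a->s1 s1-b->s3 s1-c->s2 s2-a->s4 s2-b->s5 s2-c->s6 s3-a->s3 s3-b->s3 s3-c->s3 s4-a->s1 s4-b->s3 s4-c->s2 s5-a->s1 s5-b->s0 s5-c->s2 s6-a->s4 s6-b->s5 s6-c->s6

Run two small machines in parallel and take their product. One (13 states) tracks the last 2 symbols read; the other (3 states) tracks partial matches of the forbidden pattern `ab`. Each combined state is a pair, one component from each; accept when both components accept. Minimizing collapses redundant product states.
A 7-state machine:
        a   b   c  
>  s0   s1  s0  s2 
   s1   s1  s3  s2 
   s2   s4  s5  s6 
   s3   s3  s3  s3 
 * s4   s1  s3  s2 
 * s5   s1  s0  s2 
 * s6   s4  s5  s6 
(> = start, * = accepting)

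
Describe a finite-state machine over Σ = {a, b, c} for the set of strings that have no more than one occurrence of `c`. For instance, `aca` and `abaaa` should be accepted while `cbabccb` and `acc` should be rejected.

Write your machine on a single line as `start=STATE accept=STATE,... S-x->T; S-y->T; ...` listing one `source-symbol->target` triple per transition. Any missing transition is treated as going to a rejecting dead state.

Only the number of `c`s matters, and only up to 2. Make a chain q0 → q1 → q2 advanced by each `c` (with q2 absorbing); every other symbol self-loops. The accepting set is {q0, q1}.
        a   b   c  
>* q0   q0  q0  q1 
 * q1   q1  q1  q2 
   q2   q2  q2  q2 
(> = start, * = accepting)

start=q0; accept=q0,q1; q0-a->q0; q0-b->q0; q0-c->q1; q1-a->q1; q1-b->q1; q1-c->q2; q2-a->q2; q2-b->q2; q2-c->q2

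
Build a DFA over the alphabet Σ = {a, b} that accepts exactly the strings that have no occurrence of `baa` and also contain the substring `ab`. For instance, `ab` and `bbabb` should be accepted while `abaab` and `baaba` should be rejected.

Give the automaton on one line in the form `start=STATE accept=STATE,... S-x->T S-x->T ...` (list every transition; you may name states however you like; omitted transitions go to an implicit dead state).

Handle the two conditions separately and then intersect. The first has 4 states tracking partial matches of the forbidden pattern `baa`; the second has 3 states tracking whether and how much of `ab` has been seen. A product state is a pair (one from each), accepting exactly when both do.
An 8-state machine:
        a   b  
>  s0   s1  s2 
   s1   s1  s3 
   s2   s4  s2 
 * s3   s5  s3 
   s4   s6  s3 
 * s5   s7  s3 
   s6   s6  s7 
   s7   s7  s7 
(> = start, * = accepting)

start=s0 accept=s3,s5 s0-a->s1 s0-b->s2 s1-a->s1 s1-b->s3 s2-a->s4 s2-b->s2 s3-a->s5 s3-b->s3 s4-a->s6 s4-b->s3 s5-a->s7 s5-b->s3 s6-a->s6 s6-b->s7 s7-a->s7 s7-b->s7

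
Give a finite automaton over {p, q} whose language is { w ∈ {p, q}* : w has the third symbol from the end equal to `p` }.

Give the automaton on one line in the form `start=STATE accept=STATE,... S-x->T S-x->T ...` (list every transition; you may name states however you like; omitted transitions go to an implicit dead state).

start=A accept=H,I,J,K A-p->B A-q->C B-p->D B-q->E C-p->F C-q->G D-p->H D-q->I E-p->J E-q->K F-p->L F-q->M G-p->N G-q->O H-p->H H-q->I I-p->J I-q->K J-p->L J-q->M K-p->N K-q->O L-p->H L-q->I M-p->J M-q->K N-p->L N-q->M O-p->N O-q->O

Because acceptance depends on a position counted from the end, the machine has to buffer the most recent 3 symbols. Make each state the string of the last up-to-3 symbols read; on input `x` shift the window left and append `x`. Accept when the buffered window has length 3 and begins with `p`.
15 states suffice.
       p  q 
>  A   B  C 
   B   D  E 
   C   F  G 
   D   H  I 
   E   J  K 
   F   L  M 
   G   N  O 
 * H   H  I 
 * I   J  K 
 * J   L  M 
 * K   N  O 
   L   H  I 
   M   J  K 
   N   L  M 
   O   N  O 
(> = start, * = accepting)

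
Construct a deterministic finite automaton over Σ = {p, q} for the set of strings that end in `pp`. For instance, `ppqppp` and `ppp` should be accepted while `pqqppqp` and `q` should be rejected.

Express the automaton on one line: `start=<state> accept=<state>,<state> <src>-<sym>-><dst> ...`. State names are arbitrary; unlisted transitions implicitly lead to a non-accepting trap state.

Remember how much of `pp` the current input suffix matches. State A means no match yet; B means the last symbol is `p`; C means the last 2 symbols are `pp`. Only C accepts. On a mismatch, fall back to the longest proper suffix that is still a prefix of `pp`.
3 states suffice.
       p  q 
>  A   B  A 
   B   C  A 
 * C   C  A 
(> = start, * = accepting)

start=A accept=C A-p->B A-q->A B-p->C B-q->A C-p->C C-q->A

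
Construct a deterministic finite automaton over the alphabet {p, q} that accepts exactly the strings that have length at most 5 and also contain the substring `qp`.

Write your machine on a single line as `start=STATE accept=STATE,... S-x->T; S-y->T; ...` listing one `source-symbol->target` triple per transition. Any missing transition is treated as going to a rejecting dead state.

Build one automaton per condition and run them in lockstep. The first has 7 states tracking the input length, saturating at 6; the second has 3 states tracking whether and how much of `qp` has been seen. A product state is a pair (one from each), accepting exactly when both do. Equivalent product states are then merged.
       p  q 
>  A   B  C 
   B   D  E 
   C   F  E 
   D   G  H 
   E   I  H 
 * F   I  I 
   G   J  K 
   H   L  K 
 * I   L  L 
   J   J  J 
   K   M  J 
 * L   M  M 
 * M   J  J 
(> = start, * = accepting)

start=A; accept=F,I,L,M; A-p->B; A-q->C; B-p->D; B-q->E; C-p->F; C-q->E; D-p->G; D-q->H; E-p->I; E-q->H; F-p->I; F-q->I; G-p->J; G-q->K; H-p->L; H-q->K; I-p->L; I-q->L; J-p->J; J-q->J; K-p->M; K-q->J; L-p->M; L-q->M; M-p->J; M-q->J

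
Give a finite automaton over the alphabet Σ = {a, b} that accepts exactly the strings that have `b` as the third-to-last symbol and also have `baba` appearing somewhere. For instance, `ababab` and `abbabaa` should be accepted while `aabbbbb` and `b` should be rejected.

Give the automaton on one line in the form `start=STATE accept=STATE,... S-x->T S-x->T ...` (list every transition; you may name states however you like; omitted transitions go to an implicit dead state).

start=S0 accept=S16,S17,S21,S22 S0-a->S1 S0-b->S2 S1-a->S3 S1-b->S4 S2-a->S5 S2-b->S6 S3-a->S7 S3-b->S8 S4-a->S9 S4-b->S10 S5-a->S11 S5-b->S12 S6-a->S13 S6-b->S14 S7-a->S7 S7-b->S8 S8-a->S9 S8-b->S10 S9-a->S11 S9-b->S12 S10-a->S13 S10-b->S14 S11-a->S7 S11-b->S8 S12-a->S15 S12-b->S10 S13-a->S11 S13-b->S12 S14-a->S13 S14-b->S14 S15-a->S16 S15-b->S17 S16-a->S18 S16-b->S19 S17-a->S15 S17-b->S20 S18-a->S18 S18-b->S19 S19-a->S15 S19-b->S20 S20-a->S21 S20-b->S22 S21-a->S16 S21-b->S17 S22-a->S21 S22-b->S22

Handle the two conditions separately and then intersect. One (15 states) tracks the last 3 symbols read; the other (5 states) tracks whether and how much of `baba` has been seen. Each combined state is a pair, one component from each; accept when both components accept.
          a    b  
>  S0     S1   S2 
   S1     S3   S4 
   S2     S5   S6 
   S3     S7   S8 
   S4     S9  S10 
   S5    S11  S12 
   S6    S13  S14 
   S7     S7   S8 
   S8     S9  S10 
   S9    S11  S12 
   S10   S13  S14 
   S11    S7   S8 
   S12   S15  S10 
   S13   S11  S12 
   S14   S13  S14 
   S15   S16  S17 
 * S16   S18  S19 
 * S17   S15  S20 
   S18   S18  S19 
   S19   S15  S20 
   S20   S21  S22 
 * S21   S16  S17 
 * S22   S21  S22 
(> = start, * = accepting)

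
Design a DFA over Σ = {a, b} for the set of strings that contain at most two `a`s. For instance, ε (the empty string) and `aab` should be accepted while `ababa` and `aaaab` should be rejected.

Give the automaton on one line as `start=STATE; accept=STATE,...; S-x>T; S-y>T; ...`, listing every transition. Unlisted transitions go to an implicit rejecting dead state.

Only the number of `a`s matters, and only up to 3. Make a chain S0 → S1 → S2 → S3 advanced by each `a` (with S3 absorbing); every other symbol self-loops. The accepting set is {S0, S1, S2}.
        a   b  
>* S0   S1  S0 
 * S1   S2  S1 
 * S2   S3  S2 
   S3   S3  S3 
(> = start, * = accepting)

start=S0; accept=S0,S1,S2; S0-a>S1; S0-b>S0; S1-a>S2; S1-b>S1; S2-a>S3; S2-b>S2; S3-a>S3; S3-b>S3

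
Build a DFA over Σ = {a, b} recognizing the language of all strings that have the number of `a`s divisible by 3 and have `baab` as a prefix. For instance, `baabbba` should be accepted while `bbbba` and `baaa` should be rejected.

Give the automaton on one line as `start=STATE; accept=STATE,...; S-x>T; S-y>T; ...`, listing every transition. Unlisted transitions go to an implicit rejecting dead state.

Handle the two conditions separately and then intersect. One (3 states) tracks the count of `a`s modulo 3; the other (6 states) tracks whether the input so far still matches the prefix `baab`. Each combined state is a pair, one component from each; accept when both components accept. Minimizing collapses redundant product states.
8 states suffice.
        a   b  
>  q0   q1  q2 
   q1   q1  q1 
   q2   q3  q1 
   q3   q4  q1 
   q4   q1  q5 
   q5   q6  q5 
 * q6   q7  q6 
   q7   q5  q7 
(> = start, * = accepting)

start=q0; accept=q6; q0-a>q1; q0-b>q2; q1-a>q1; q1-b>q1; q2-a>q3; q2-b>q1; q3-a>q4; q3-b>q1; q4-a>q1; q4-b>q5; q5-a>q6; q5-b>q5; q6-a>q7; q6-b>q6; q7-a>q5; q7-b>q7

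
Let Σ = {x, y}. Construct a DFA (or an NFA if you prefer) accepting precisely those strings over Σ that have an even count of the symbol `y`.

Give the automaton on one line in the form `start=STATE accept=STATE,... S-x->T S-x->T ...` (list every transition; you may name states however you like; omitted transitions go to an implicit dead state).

Keep the running count of `y`s modulo 2: each `y` advances along the cycle A → B → A while other symbols loop. Accept at A.
A 2-state machine:
       x  y 
>* A   A  B 
   B   B  A 
(> = start, * = accepting)

start=A accept=A A-x->A A-y->B B-x->B B-y->A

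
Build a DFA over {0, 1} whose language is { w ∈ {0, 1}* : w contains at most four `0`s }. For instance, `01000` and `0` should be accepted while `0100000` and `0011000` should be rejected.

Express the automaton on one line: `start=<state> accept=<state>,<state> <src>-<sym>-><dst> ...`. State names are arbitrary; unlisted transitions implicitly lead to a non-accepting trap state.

Only the number of `0`s matters, and only up to 5. Make a chain S0 → S1 → S2 → S3 → S4 → S5 advanced by each `0` (with S5 absorbing); every other symbol self-loops. The accepting set is {S0, S1, S2, S3, S4}.
        0   1  
>* S0   S1  S0 
 * S1   S2  S1 
 * S2   S3  S2 
 * S3   S4  S3 
 * S4   S5  S4 
   S5   S5  S5 
(> = start, * = accepting)

start=S0 accept=S0,S1,S2,S3,S4 S0-0->S1 S0-1->S0 S1-0->S2 S1-1->S1 S2-0->S3 S2-1->S2 S3-0->S4 S3-1->S3 S4-0->S5 S4-1->S4 S5-0->S5 S5-1->S5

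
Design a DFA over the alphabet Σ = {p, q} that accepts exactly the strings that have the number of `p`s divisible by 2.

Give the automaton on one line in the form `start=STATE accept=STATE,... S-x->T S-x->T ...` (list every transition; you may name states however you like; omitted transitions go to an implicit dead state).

start=A accept=A A-p->B A-q->A B-p->A B-q->B

The only thing that matters is how many `p`s have appeared, reduced mod 2. Use one state per residue: A for 0, …, B for 1. Reading `p` moves to the next residue; anything else stays put. A is accepting.
With 2 states:
       p  q 
>* A   B  A 
   B   A  B 
(> = start, * = accepting)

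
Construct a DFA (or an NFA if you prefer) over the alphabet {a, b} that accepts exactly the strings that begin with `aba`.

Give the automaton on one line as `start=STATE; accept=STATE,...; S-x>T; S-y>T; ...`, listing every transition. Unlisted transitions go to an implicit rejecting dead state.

start=q0; accept=q3; q0-a>q1; q0-b>q4; q1-a>q4; q1-b>q2; q2-a>q3; q2-b>q4; q3-a>q3; q3-b>q3; q4-a>q4; q4-b>q4

Walk along `aba` while the input agrees: from q0 take `a` to q1, and so on. Any deviation drops to the rejecting sink q4. Once q3 is reached the prefix is confirmed and every continuation is accepted.
5 states suffice.
        a   b  
>  q0   q1  q4 
   q1   q4  q2 
   q2   q3  q4 
 * q3   q3  q3 
   q4   q4  q4 
(> = start, * = accepting)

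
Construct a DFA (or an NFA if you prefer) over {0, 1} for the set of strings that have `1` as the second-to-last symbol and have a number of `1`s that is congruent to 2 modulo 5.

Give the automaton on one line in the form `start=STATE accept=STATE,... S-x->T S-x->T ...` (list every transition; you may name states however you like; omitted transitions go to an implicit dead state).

start=S0 accept=S3,S5 S0-0->S0 S0-1->S1 S1-0->S2 S1-1->S3 S2-0->S2 S2-1->S4 S3-0->S5 S3-1->S6 S4-0->S5 S4-1->S6 S5-0->S7 S5-1->S6 S6-0->S6 S6-1->S8 S7-0->S7 S7-1->S6 S8-0->S8 S8-1->S0

Handle the two conditions separately and then intersect. The first has 7 states tracking the last 2 symbols read; the second has 5 states tracking the count of `1`s modulo 5. A product state is a pair (one from each), accepting exactly when both do. Equivalent product states are then merged.
9 states suffice.
        0   1  
>  S0   S0  S1 
   S1   S2  S3 
   S2   S2  S4 
 * S3   S5  S6 
   S4   S5  S6 
 * S5   S7  S6 
   S6   S6  S8 
   S7   S7  S6 
   S8   S8  S0 
(> = start, * = accepting)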